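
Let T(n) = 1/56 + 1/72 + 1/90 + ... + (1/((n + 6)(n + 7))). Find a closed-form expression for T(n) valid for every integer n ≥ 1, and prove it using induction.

We claim T(n) = n/(7(n + 7)) for all n ≥ 1.
When n = 1: T(1) = 1/56, and the closed form gives 1/56. They agree.
Suppose the result is true for n = m, so T(m) = m/(7(m + 7)).
Then T(m+1) = T(m) + (1/((m + 7)(m + 8))) = (m/(7(m + 7))) + (1/((m + 7)(m + 8))).
Simplifying, T(m+1) = (m + 1)/(7(m + 8)) = (m+1)/(7((m+1) + 7)),
which is the closed form with n = m+1.
By induction, the statement is established for all n ≥ 1.

T(n) = n/(7(n + 7))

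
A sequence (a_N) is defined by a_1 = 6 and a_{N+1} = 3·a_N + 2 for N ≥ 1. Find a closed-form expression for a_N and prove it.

a_N = 7·3^(N - 1) - 1

Computing the first terms: a_1 = 6, a_2 = 20, a_3 = 62. This suggests a_N = 7·3^(N - 1) - 1.
Base case (N = 1): the formula gives 6 = 6 = a_1.
Inductive step: assume the claim holds for N = p, so a_p = 7·3^(p - 1) - 1.
Then a_{p+1} = 3·a_p + 2 = 3·(7·3^(p - 1) - 1) + 2 = 7·3^p - 1 = 7·3^((p+1) - 1) - 1,
which is the claimed formula at N = p+1.
This completes the induction.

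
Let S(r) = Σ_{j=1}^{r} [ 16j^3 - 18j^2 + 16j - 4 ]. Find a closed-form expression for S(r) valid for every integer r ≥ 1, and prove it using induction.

We claim S(r) = r(4r^3 + 2r^2 + 3r + 1) for all r ≥ 1.
Base case (r = 1): S(1) = 10, and the closed form gives 10. They agree.
For the inductive step, assume it holds for an arbitrary j ≥ 1, so S(j) = j(4j^3 + 2j^2 + 3j + 1).
Then S(j+1) = S(j) + (16j^3 + 30j^2 + 28j + 10) = (j(4j^3 + 2j^2 + 3j + 1)) + (16j^3 + 30j^2 + 28j + 10).
Simplifying, S(j+1) = (j + 1)(4j^3 + 14j^2 + 19j + 10) = (j+1)(4(j+1)^3 + 2(j+1)^2 + 3(j+1) + 1),
which is the closed form with r = j+1.
Hence, by induction on r, the claim holds for every r ≥ 1.

S(r) = r(4r^3 + 2r^2 + 3r + 1)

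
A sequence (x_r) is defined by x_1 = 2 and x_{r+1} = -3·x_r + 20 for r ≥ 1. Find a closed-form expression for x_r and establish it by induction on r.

x_r = (-3)^r + 5

Computing the first terms: x_1 = 2, x_2 = 14, x_3 = -22. This suggests x_r = (-3)^r + 5.
When r = 1: the formula gives 2 = 2 = x_1.
Suppose the result is true for r = p, so x_p = (-3)^p + 5.
Then x_{p+1} = -3·x_p + 20 = -3·((-3)^p + 5) + 20 = (-3)^(p + 1) + 5,
which is the claimed formula at r = p+1.
By induction, the statement is established for all r ≥ 1.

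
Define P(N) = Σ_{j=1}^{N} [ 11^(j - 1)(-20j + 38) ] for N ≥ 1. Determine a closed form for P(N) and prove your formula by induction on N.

P(N) = 2·11^N(-N + 2) - 4

We claim P(N) = 2·11^N(-N + 2) - 4 for all N ≥ 1.
Base step (N = 1): P(1) = 18, and the closed form gives 18. They agree.
Inductive step: assume the claim holds for N = j, so P(j) = 2·11^j(-j + 2) - 4.
Then P(j+1) = P(j) + (11^j(-20j + 18)) = (2·11^j(-j + 2) - 4) + (11^j(-20j + 18)).
Simplifying, P(j+1) = -22·11^j·j + 22·11^j - 4 = 2·11^(j+1)(-(j+1) + 2) - 4,
which is the closed form with N = j+1.
By induction, the statement is established for all N ≥ 1.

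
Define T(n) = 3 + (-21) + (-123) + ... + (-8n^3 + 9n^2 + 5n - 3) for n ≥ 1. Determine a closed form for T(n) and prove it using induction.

T(n) = -n(2n^3 + n^2 - 5n - 1)

We claim T(n) = -n(2n^3 + n^2 - 5n - 1) for all n ≥ 1.
Base case (n = 1): T(1) = 3, and the closed form gives 3. They agree.
For the inductive step, assume it holds for an arbitrary i ≥ 1, so T(i) = i(-2i^3 - i^2 + 5i + 1).
Then T(i+1) = T(i) + (-8i^3 - 15i^2 - i + 3) = (i(-2i^3 - i^2 + 5i + 1)) + (-8i^3 - 15i^2 - i + 3).
Simplifying, T(i+1) = -(i + 1)(2i^3 + 7i^2 + 3i - 3) = -(i+1)(2(i+1)^3 + (i+1)^2 - 5(i+1) - 1),
which is the closed form with n = i+1.
By induction, the statement is established for all n ≥ 1.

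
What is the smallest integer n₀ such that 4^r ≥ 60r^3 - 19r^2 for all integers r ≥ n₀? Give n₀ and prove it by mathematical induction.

n₀ = 8

At r = 7: 16384 < 19649, so the inequality fails and n₀ ≥ 8. We prove 4^r ≥ 60r^3 - 19r^2 for all r ≥ 8.
When r = 8: 4^r = 65536 and 60r^3 - 19r^2 = 29504, so 65536 ≥ 29504.
For the inductive step, assume it holds for an arbitrary k ≥ 8, so 4^k ≥ 60k^3 - 19k^2.
Then 4^(k + 1) = 4·(4^k) ≥ 4·(60k^3 - 19k^2).
Also, for k ≥ 8 we have 4·(60k^3 - 19k^2) ≥ 60(k+1)^3 - 19(k+1)^2, since 4·(60k^3 - 19k^2) − (60(k+1)^3 - 19(k+1)^2) = 180k^3 - 237k^2 - 142k - 41, which is nonnegative for all k ≥ 8.
Combining, 4^(k + 1) ≥ 60(k+1)^3 - 19(k+1)^2.
By induction, the statement is established for all r ≥ 8.
Hence the smallest such n₀ is 8.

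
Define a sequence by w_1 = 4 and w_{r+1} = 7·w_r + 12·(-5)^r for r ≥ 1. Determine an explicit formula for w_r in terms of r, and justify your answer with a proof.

w_r = -(-5)^r - 7^(r - 1)

Computing the first terms: w_1 = 4, w_2 = -32, w_3 = 76. This suggests w_r = -(-5)^r - 7^(r - 1).
Base case (r = 1): the formula gives 4 = 4 = w_1.
Suppose the result is true for r = p, so w_p = -(-5)^p - 7^(p - 1).
Then w_{p+1} = 7·w_p + 12·(-5)^p = 7·(-(-5)^p - 7^(p - 1)) + 12·(-5)^p = -(-5)^(p + 1) - 7^p = -(-5)^(p+1) - 7^((p+1) - 1),
which is the claimed formula at r = p+1.
By the principle of mathematical induction, the result holds for all r ≥ 1.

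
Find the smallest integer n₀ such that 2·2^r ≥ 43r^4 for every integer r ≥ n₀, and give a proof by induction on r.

At r = 22: 8388608 < 10073008, so the inequality fails and n₀ ≥ 23. We prove 2·2^r ≥ 43r^4 for all r ≥ 23.
Base case (r = 23): 2·2^r = 16777216 and 43r^4 = 12033163, so 16777216 ≥ 12033163.
Suppose the result is true for r = i, so 2·2^i ≥ 43i^4.
Then 2·2^(i + 1) = 2·(2·2^i) ≥ 2·(43i^4).
Also, for i ≥ 23 we have 2·(43i^4) ≥ 43(i+1)^4, since 2 ≥ (1 + 1/i)^4 for all i ≥ 23.
Combining, 2·2^(i + 1) ≥ 43(i+1)^4.
Hence, by induction on r, the claim holds for every r ≥ 23.
Hence the smallest such n₀ is 23.

n₀ = 23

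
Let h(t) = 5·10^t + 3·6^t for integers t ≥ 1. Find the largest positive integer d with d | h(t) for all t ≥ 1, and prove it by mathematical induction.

Computing the first values: h(1) = 68 and h(2) = 608; gcd(68, 608) = 4, so d ≤ 4.
We prove 4 | 5·10^t + 3·6^t for all t ≥ 1 by induction on t.
For the base case t = 1: h(1) = 68 = 4·(17), so 4 | h(1).
For the inductive step, assume it holds for an arbitrary i ≥ 1, i.e. 4 | h(i). Then
h(i+1) − 10·h(i) = (5·10^(i+1) + 3·6^(i+1)) − 10·(5·10^i + 3·6^i) = (3)·6^i·(6 − 10) = (-12)·6^i. Since 4 | h(i) by the inductive hypothesis, 4 | 10·h(i); and 4 | -12 since -12 = 4·-3. Therefore 4 | h(i+1).
Hence, by induction on t, the claim holds for every t ≥ 1.
Therefore the largest such d is 4.

d = 4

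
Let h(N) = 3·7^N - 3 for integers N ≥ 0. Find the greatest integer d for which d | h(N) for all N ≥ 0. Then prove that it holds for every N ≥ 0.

d = 18

Computing the first values: h(0) = 0 and h(1) = 18; gcd(0, 18) = 18, so d ≤ 18.
We prove 18 | 3·7^N - 3 for all N ≥ 0 by induction on N.
When N = 0: h(0) = 0 = 18·(0), so 18 | h(0).
Inductive step: assume the claim holds for N = r, i.e. 18 | h(r). Then
h(r+1) = 3·7^(r+1) - 3 = 7·(3·7^r - 3) + 18 = 7·h(r) + 18. The first term is divisible by 18 by the inductive hypothesis, and 18 is divisible by 18. Hence 18 | h(r+1).
This completes the induction.
Therefore the largest such d is 18.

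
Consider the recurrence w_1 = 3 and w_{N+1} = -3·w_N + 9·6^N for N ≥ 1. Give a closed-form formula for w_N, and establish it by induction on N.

Computing the first terms: w_1 = 3, w_2 = 45, w_3 = 189. This suggests w_N = (-3)^N + 6^N.
Base step (N = 1): the formula gives 3 = 3 = w_1.
Inductive step: suppose the statement holds for some k ≥ 1, so w_k = (-3)^k + 6^k.
Then w_{k+1} = -3·w_k + 9·6^k = -3·((-3)^k + 6^k) + 9·6^k = (-3)^(k + 1) + 6^(k + 1),
which is the claimed formula at N = k+1.
This completes the induction.

w_N = (-3)^N + 6^N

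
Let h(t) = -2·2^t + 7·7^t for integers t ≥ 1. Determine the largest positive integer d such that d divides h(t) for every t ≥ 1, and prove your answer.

d = 5

Computing the first values: h(1) = 45 and h(2) = 335; gcd(45, 335) = 5, so d ≤ 5.
We prove 5 | -2·2^t + 7·7^t for all t ≥ 1 by induction on t.
Base case (t = 1): h(1) = 45 = 5·(9), so 5 | h(1).
Inductive step: suppose the statement holds for some r ≥ 1, i.e. 5 | h(r). Then
h(r+1) − 7·h(r) = (-2·2^(r+1) + 7·7^(r+1)) − 7·(-2·2^r + 7·7^r) = (-2)·2^r·(2 − 7) = (10)·2^r. Since 5 | h(r) by the inductive hypothesis, 5 | 7·h(r); and 5 | 10 since 10 = 5·2. Therefore 5 | h(r+1).
This completes the induction.
Therefore the largest such d is 5.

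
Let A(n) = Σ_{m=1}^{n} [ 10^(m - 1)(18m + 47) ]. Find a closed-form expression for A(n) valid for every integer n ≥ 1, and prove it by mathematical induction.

We claim A(n) = 10^n(2n + 5) - 5 for all n ≥ 1.
When n = 1: A(1) = 65, and the closed form gives 65. They agree.
Inductive step: assume the claim holds for n = m, so A(m) = 10^m(2m + 5) - 5.
Then A(m+1) = A(m) + (10^m(18m + 65)) = (10^m(2m + 5) - 5) + (10^m(18m + 65)).
Simplifying, A(m+1) = 20·10^m·m + 70·10^m - 5 = 10^(m+1)(2(m+1) + 5) - 5,
which is the closed form with n = m+1.
Hence, by induction on n, the claim holds for every n ≥ 1.

A(n) = 10^n(2n + 5) - 5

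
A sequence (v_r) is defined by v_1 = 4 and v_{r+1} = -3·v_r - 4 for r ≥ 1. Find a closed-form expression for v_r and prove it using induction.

v_r = 5(-3)^(r - 1) - 1

Computing the first terms: v_1 = 4, v_2 = -16, v_3 = 44. This suggests v_r = 5(-3)^(r - 1) - 1.
For the base case r = 1: the formula gives 4 = 4 = v_1.
Inductive step: suppose the statement holds for some i ≥ 1, so v_i = 5(-3)^(i - 1) - 1.
Then v_{i+1} = -3·v_i - 4 = -3·(5(-3)^(i - 1) - 1) - 4 = 5(-3)^i - 1 = 5(-3)^((i+1) - 1) - 1,
which is the claimed formula at r = i+1.
By the principle of mathematical induction, the result holds for all r ≥ 1.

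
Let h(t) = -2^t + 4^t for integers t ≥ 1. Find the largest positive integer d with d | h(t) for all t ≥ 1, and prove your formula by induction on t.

d = 2

Computing the first values: h(1) = 2 and h(2) = 12; gcd(2, 12) = 2, so d ≤ 2.
We prove 2 | -2^t + 4^t for all t ≥ 1 by induction on t.
Base step (t = 1): h(1) = 2 = 2·(1), so 2 | h(1).
Inductive step: assume the claim holds for t = m, i.e. 2 | h(m). Then
4^{m+1} − 2^{m+1} = 4·4^m − 2·2^m = 4·(4^m − 2^m) + (2)·2^m. The first term is divisible by 2 by the inductive hypothesis, and the second term (2)·2^m is divisible by 2 since 2 | 2. Hence 2 | h(m+1).
By the principle of mathematical induction, the result holds for all t ≥ 1.
Therefore the largest such d is 2.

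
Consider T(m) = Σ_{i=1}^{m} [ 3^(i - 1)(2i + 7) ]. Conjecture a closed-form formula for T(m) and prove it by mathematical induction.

T(m) = 3^m(m + 3) - 3

We claim T(m) = 3^m(m + 3) - 3 for all m ≥ 1.
For the base case m = 1: T(1) = 9, and the closed form gives 9. They agree.
Inductive step: assume the claim holds for m = i, so T(i) = 3^i(i + 3) - 3.
Then T(i+1) = T(i) + (3^i(2i + 9)) = (3^i(i + 3) - 3) + (3^i(2i + 9)).
Simplifying, T(i+1) = 3·3^i·i + 12·3^i - 3 = 3^(i+1)((i+1) + 3) - 3,
which is the closed form with m = i+1.
Hence, by induction on m, the claim holds for every m ≥ 1.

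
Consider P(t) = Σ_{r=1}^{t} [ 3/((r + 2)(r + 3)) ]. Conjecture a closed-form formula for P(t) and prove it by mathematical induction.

We claim P(t) = t/(t + 3) for all t ≥ 1.
When t = 1: P(1) = 1/4, and the closed form gives 1/4. They agree.
Inductive step: assume the claim holds for t = r, so P(r) = r/(r + 3).
Then P(r+1) = P(r) + (3/((r + 3)(r + 4))) = (r/(r + 3)) + (3/((r + 3)(r + 4))).
Simplifying, P(r+1) = (r + 1)/(r + 4) = (r+1)/((r+1) + 3),
which is the closed form with t = r+1.
Hence, by induction on t, the claim holds for every t ≥ 1.

P(t) = t/(t + 3)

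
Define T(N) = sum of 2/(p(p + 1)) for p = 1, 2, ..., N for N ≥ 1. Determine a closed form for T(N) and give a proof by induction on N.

T(N) = 2N/(N + 1)

We claim T(N) = 2N/(N + 1) for all N ≥ 1.
For the base case N = 1: T(1) = 1, and the closed form gives 1. They agree.
For the inductive step, assume it holds for an arbitrary p ≥ 1, so T(p) = 2p/(p + 1).
Then T(p+1) = T(p) + (2/((p + 1)(p + 2))) = (2p/(p + 1)) + (2/((p + 1)(p + 2))).
Simplifying, T(p+1) = 2(p + 1)/(p + 2) = 2(p+1)/((p+1) + 1),
which is the closed form with N = p+1.
This completes the induction.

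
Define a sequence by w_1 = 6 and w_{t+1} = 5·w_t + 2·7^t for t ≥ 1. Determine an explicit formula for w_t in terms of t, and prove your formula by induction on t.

w_t = -5^(t - 1) + 7^t

Computing the first terms: w_1 = 6, w_2 = 44, w_3 = 318. This suggests w_t = -5^(t - 1) + 7^t.
For the base case t = 1: the formula gives 6 = 6 = w_1.
Suppose the result is true for t = p, so w_p = -5^(p - 1) + 7^p.
Then w_{p+1} = 5·w_p + 2·7^p = 5·(-5^(p - 1) + 7^p) + 2·7^p = -5^p + 7^(p + 1) = -5^((p+1) - 1) + 7^(p+1),
which is the claimed formula at t = p+1.
Hence, by induction on t, the claim holds for every t ≥ 1.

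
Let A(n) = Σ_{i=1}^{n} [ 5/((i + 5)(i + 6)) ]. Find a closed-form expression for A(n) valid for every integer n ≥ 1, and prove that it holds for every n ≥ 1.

We claim A(n) = 5n/(6(n + 6)) for all n ≥ 1.
Base step (n = 1): A(1) = 5/42, and the closed form gives 5/42. They agree.
For the inductive step, assume it holds for an arbitrary i ≥ 1, so A(i) = 5i/(6(i + 6)).
Then A(i+1) = A(i) + (5/((i + 6)(i + 7))) = (5i/(6(i + 6))) + (5/((i + 6)(i + 7))).
Simplifying, A(i+1) = 5(i + 1)/(6(i + 7)) = 5(i+1)/(6((i+1) + 6)),
which is the closed form with n = i+1.
By induction, the statement is established for all n ≥ 1.

A(n) = 5n/(6(n + 6))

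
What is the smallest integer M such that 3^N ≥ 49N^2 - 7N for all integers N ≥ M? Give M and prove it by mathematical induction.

M = 8

At N = 7: 2187 < 2352, so the inequality fails and M ≥ 8. We prove 3^N ≥ 49N^2 - 7N for all N ≥ 8.
Base step (N = 8): 3^N = 6561 and 49N^2 - 7N = 3080, so 6561 ≥ 3080.
Suppose the result is true for N = j, so 3^j ≥ 49j^2 - 7j.
Then 3^(j + 1) = 3·(3^j) ≥ 3·(49j^2 - 7j).
Also, for j ≥ 8 we have 3·(49j^2 - 7j) ≥ 49(j+1)^2 - 7(j+1), since 3·(49j^2 - 7j) − (49(j+1)^2 - 7(j+1)) = 98j^2 - 112j - 42, which is nonnegative for all j ≥ 8.
Combining, 3^(j + 1) ≥ 49(j+1)^2 - 7(j+1).
Hence, by induction on N, the claim holds for every N ≥ 8.
Hence the smallest such M is 8.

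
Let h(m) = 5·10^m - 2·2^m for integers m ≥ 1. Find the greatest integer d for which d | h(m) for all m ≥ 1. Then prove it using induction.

d = 2

Computing the first values: h(1) = 46 and h(2) = 492; gcd(46, 492) = 2, so d ≤ 2.
We prove 2 | 5·10^m - 2·2^m for all m ≥ 1 by induction on m.
Base case (m = 1): h(1) = 46 = 2·(23), so 2 | h(1).
For the inductive step, assume it holds for an arbitrary j ≥ 1, i.e. 2 | h(j). Then
h(j+1) − 10·h(j) = (5·10^(j+1) - 2·2^(j+1)) − 10·(5·10^j - 2·2^j) = (-2)·2^j·(2 − 10) = (16)·2^j. Since 2 | h(j) by the inductive hypothesis, 2 | 10·h(j); and 2 | 16 since 16 = 2·8. Therefore 2 | h(j+1).
By induction, the statement is established for all m ≥ 1.
Therefore the largest such d is 2.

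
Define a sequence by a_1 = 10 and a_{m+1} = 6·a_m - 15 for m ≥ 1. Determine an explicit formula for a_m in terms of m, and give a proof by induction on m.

a_m = 7·6^(m - 1) + 3

Computing the first terms: a_1 = 10, a_2 = 45, a_3 = 255. This suggests a_m = 7·6^(m - 1) + 3.
Base case (m = 1): the formula gives 10 = 10 = a_1.
Inductive step: suppose the statement holds for some k ≥ 1, so a_k = 7·6^(k - 1) + 3.
Then a_{k+1} = 6·a_k - 15 = 6·(7·6^(k - 1) + 3) - 15 = 7·6^k + 3 = 7·6^((k+1) - 1) + 3,
which is the claimed formula at m = k+1.
By induction, the statement is established for all m ≥ 1.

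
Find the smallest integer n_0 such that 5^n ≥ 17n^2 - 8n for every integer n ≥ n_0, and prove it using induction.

n_0 = 4

At n = 3: 125 < 129, so the inequality fails and n_0 ≥ 4. We prove 5^n ≥ 17n^2 - 8n for all n ≥ 4.
Base case (n = 4): 5^n = 625 and 17n^2 - 8n = 240, so 625 ≥ 240.
For the inductive step, assume it holds for an arbitrary i ≥ 4, so 5^i ≥ 17i^2 - 8i.
Then 5^(i + 1) = 5·(5^i) ≥ 5·(17i^2 - 8i).
Also, for i ≥ 4 we have 5·(17i^2 - 8i) ≥ 17(i+1)^2 - 8(i+1), since 5·(17i^2 - 8i) − (17(i+1)^2 - 8(i+1)) = 68i^2 - 66i - 9, which is nonnegative for all i ≥ 4.
Combining, 5^(i + 1) ≥ 17(i+1)^2 - 8(i+1).
Hence, by induction on n, the claim holds for every n ≥ 4.
Hence the smallest such n_0 is 4.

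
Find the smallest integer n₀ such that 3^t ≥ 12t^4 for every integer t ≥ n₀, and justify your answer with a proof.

n₀ = 11

At t = 10: 59049 < 120000, so the inequality fails and n₀ ≥ 11. We prove 3^t ≥ 12t^4 for all t ≥ 11.
When t = 11: 3^t = 177147 and 12t^4 = 175692, so 177147 ≥ 175692.
Inductive step: assume the claim holds for t = r, so 3^r ≥ 12r^4.
Then 3^(r + 1) = 3·(3^r) ≥ 3·(12r^4).
Also, for r ≥ 11 we have 3·(12r^4) ≥ 12(r+1)^4, since 3 ≥ (1 + 1/r)^4 for all r ≥ 11.
Combining, 3^(r + 1) ≥ 12(r+1)^4.
By the principle of mathematical induction, the result holds for all t ≥ 11.
Hence the smallest such n₀ is 11.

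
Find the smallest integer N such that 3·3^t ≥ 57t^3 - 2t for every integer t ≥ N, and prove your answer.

At t = 8: 19683 < 29168, so the inequality fails and N ≥ 9. We prove 3·3^t ≥ 57t^3 - 2t for all t ≥ 9.
Base step (t = 9): 3·3^t = 59049 and 57t^3 - 2t = 41535, so 59049 ≥ 41535.
Inductive step: assume the claim holds for t = r, so 3·3^r ≥ 57r^3 - 2r.
Then 3·3^(r + 1) = 3·(3·3^r) ≥ 3·(57r^3 - 2r).
Also, for r ≥ 9 we have 3·(57r^3 - 2r) ≥ 57(r+1)^3 - 2(r+1), since 3·(57r^3 - 2r) − (57(r+1)^3 - 2(r+1)) = 114r^3 - 171r^2 - 175r - 55, which is nonnegative for all r ≥ 9.
Combining, 3·3^(r + 1) ≥ 57(r+1)^3 - 2(r+1).
By the principle of mathematical induction, the result holds for all t ≥ 9.
Hence the smallest such N is 9.

N = 9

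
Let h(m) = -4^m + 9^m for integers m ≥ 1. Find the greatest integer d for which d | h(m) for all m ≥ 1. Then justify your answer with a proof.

d = 5

Computing the first values: h(1) = 5 and h(2) = 65; gcd(5, 65) = 5, so d ≤ 5.
We prove 5 | -4^m + 9^m for all m ≥ 1 by induction on m.
When m = 1: h(1) = 5 = 5·(1), so 5 | h(1).
Inductive step: suppose the statement holds for some p ≥ 1, i.e. 5 | h(p). Then
9^{p+1} − 4^{p+1} = 9·9^p − 4·4^p = 9·(9^p − 4^p) + (5)·4^p. The first term is divisible by 5 by the inductive hypothesis, and the second term (5)·4^p is divisible by 5 since 5 | 5. Hence 5 | h(p+1).
Hence, by induction on m, the claim holds for every m ≥ 1.
Therefore the largest such d is 5.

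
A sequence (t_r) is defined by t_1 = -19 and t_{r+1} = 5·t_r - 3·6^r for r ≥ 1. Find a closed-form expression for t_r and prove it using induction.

Computing the first terms: t_1 = -19, t_2 = -113, t_3 = -673. This suggests t_r = -5^(r - 1) - 3·6^r.
Base step (r = 1): the formula gives -19 = -19 = t_1.
Inductive step: assume the claim holds for r = i, so t_i = -5^(i - 1) - 3·6^i.
Then t_{i+1} = 5·t_i - 3·6^i = 5·(-5^(i - 1) - 3·6^i) - 3·6^i = -5^i - 3·6^(i + 1) = -5^((i+1) - 1) - 3·6^(i+1),
which is the claimed formula at r = i+1.
By induction, the statement is established for all r ≥ 1.

t_r = -5^(r - 1) - 3·6^r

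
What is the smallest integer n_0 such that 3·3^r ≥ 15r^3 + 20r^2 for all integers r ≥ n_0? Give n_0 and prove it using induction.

n_0 = 7

At r = 6: 2187 < 3960, so the inequality fails and n_0 ≥ 7. We prove 3·3^r ≥ 15r^3 + 20r^2 for all r ≥ 7.
Base case (r = 7): 3·3^r = 6561 and 15r^3 + 20r^2 = 6125, so 6561 ≥ 6125.
Suppose the result is true for r = i, so 3·3^i ≥ 15i^3 + 20i^2.
Then 3·3^(i + 1) = 3·(3·3^i) ≥ 3·(15i^3 + 20i^2).
Also, for i ≥ 7 we have 3·(15i^3 + 20i^2) ≥ 15(i+1)^3 + 20(i+1)^2, since 3·(15i^3 + 20i^2) − (15(i+1)^3 + 20(i+1)^2) = 30i^3 - 5i^2 - 85i - 35, which is nonnegative for all i ≥ 7.
Combining, 3·3^(i + 1) ≥ 15(i+1)^3 + 20(i+1)^2.
Hence, by induction on r, the claim holds for every r ≥ 7.
Hence the smallest such n_0 is 7.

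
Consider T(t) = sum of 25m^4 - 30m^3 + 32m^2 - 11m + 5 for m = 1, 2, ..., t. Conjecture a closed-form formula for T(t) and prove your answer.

We claim T(t) = t(5t^4 + 5t^3 + 4t^2 + 3t + 4) for all t ≥ 1.
Base case (t = 1): T(1) = 21, and the closed form gives 21. They agree.
For the inductive step, assume it holds for an arbitrary m ≥ 1, so T(m) = m(5m^4 + 5m^3 + 4m^2 + 3m + 4).
Then T(m+1) = T(m) + (25m^4 + 70m^3 + 92m^2 + 63m + 21) = (m(5m^4 + 5m^3 + 4m^2 + 3m + 4)) + (25m^4 + 70m^3 + 92m^2 + 63m + 21).
Simplifying, T(m+1) = (m + 1)(5m^4 + 25m^3 + 49m^2 + 46m + 21) = (m+1)(5(m+1)^4 + 5(m+1)^3 + 4(m+1)^2 + 3(m+1) + 4),
which is the closed form with t = m+1.
By induction, the statement is established for all t ≥ 1.

T(t) = t(5t^4 + 5t^3 + 4t^2 + 3t + 4)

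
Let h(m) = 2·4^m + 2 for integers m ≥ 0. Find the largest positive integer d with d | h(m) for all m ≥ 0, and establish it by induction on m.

d = 2

Computing the first values: h(0) = 4 and h(1) = 10; gcd(4, 10) = 2, so d ≤ 2.
We prove 2 | 2·4^m + 2 for all m ≥ 0 by induction on m.
When m = 0: h(0) = 4 = 2·(2), so 2 | h(0).
Suppose the result is true for m = p, i.e. 2 | h(p). Then
h(p+1) = 2·4^(p+1) + 2 = 4·(2·4^p + 2) - 6 = 4·h(p) - 6. The first term is divisible by 2 by the inductive hypothesis, and -6 is divisible by 2. Hence 2 | h(p+1).
By induction, the statement is established for all m ≥ 0.
Therefore the largest such d is 2.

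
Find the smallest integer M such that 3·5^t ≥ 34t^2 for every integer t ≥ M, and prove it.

M = 3

At t = 2: 75 < 136, so the inequality fails and M ≥ 3. We prove 3·5^t ≥ 34t^2 for all t ≥ 3.
Base step (t = 3): 3·5^t = 375 and 34t^2 = 306, so 375 ≥ 306.
For the inductive step, assume it holds for an arbitrary r ≥ 3, so 3·5^r ≥ 34r^2.
Then 3·5^(r + 1) = 5·(3·5^r) ≥ 5·(34r^2).
Also, for r ≥ 3 we have 5·(34r^2) ≥ 34(r+1)^2, since 5 ≥ (1 + 1/r)^2 for all r ≥ 3.
Combining, 3·5^(r + 1) ≥ 34(r+1)^2.
Hence, by induction on t, the claim holds for every t ≥ 3.
Hence the smallest such M is 3.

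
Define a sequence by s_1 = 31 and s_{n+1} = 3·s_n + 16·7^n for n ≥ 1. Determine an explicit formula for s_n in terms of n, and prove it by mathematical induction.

s_n = 3^n + 4·7^n

Computing the first terms: s_1 = 31, s_2 = 205, s_3 = 1399. This suggests s_n = 3^n + 4·7^n.
When n = 1: the formula gives 31 = 31 = s_1.
Suppose the result is true for n = m, so s_m = 3^m + 4·7^m.
Then s_{m+1} = 3·s_m + 16·7^m = 3·(3^m + 4·7^m) + 16·7^m = 3^(m + 1) + 4·7^(m + 1),
which is the claimed formula at n = m+1.
By the principle of mathematical induction, the result holds for all n ≥ 1.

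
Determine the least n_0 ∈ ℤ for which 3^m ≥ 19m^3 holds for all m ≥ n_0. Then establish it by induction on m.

n_0 = 9

At m = 8: 6561 < 9728, so the inequality fails and n_0 ≥ 9. We prove 3^m ≥ 19m^3 for all m ≥ 9.
Base case (m = 9): 3^m = 19683 and 19m^3 = 13851, so 19683 ≥ 13851.
Suppose the result is true for m = p, so 3^p ≥ 19p^3.
Then 3^(p + 1) = 3·(3^p) ≥ 3·(19p^3).
Also, for p ≥ 9 we have 3·(19p^3) ≥ 19(p+1)^3, since 3 ≥ (1 + 1/p)^3 for all p ≥ 9.
Combining, 3^(p + 1) ≥ 19(p+1)^3.
Hence, by induction on m, the claim holds for every m ≥ 9.
Hence the smallest such n_0 is 9.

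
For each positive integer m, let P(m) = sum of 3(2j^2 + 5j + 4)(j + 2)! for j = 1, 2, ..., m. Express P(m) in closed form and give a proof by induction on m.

We claim P(m) = (6m + 3)(m + 3)! - 18 for all m ≥ 1.
Base step (m = 1): P(1) = 198, and the closed form gives 198. They agree.
Inductive step: suppose the statement holds for some j ≥ 1, so P(j) = (6j + 3)(j + 3)! - 18.
Then P(j+1) = P(j) + (3(2j^2 + 9j + 11)(j + 3)!) = ((6j + 3)(j + 3)! - 18) + (3(2j^2 + 9j + 11)(j + 3)!).
Simplifying, P(j+1) = (6(j+1) + 3)((j+1) + 3)! - 18,
which is the closed form with m = j+1.
Hence, by induction on m, the claim holds for every m ≥ 1.

P(m) = (6m + 3)(m + 3)! - 18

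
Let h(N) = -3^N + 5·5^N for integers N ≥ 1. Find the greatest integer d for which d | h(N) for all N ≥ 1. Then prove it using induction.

d = 2

Computing the first values: h(1) = 22 and h(2) = 116; gcd(22, 116) = 2, so d ≤ 2.
We prove 2 | -3^N + 5·5^N for all N ≥ 1 by induction on N.
Base case (N = 1): h(1) = 22 = 2·(11), so 2 | h(1).
Inductive step: assume the claim holds for N = r, i.e. 2 | h(r). Then
h(r+1) − 5·h(r) = (-3^(r+1) + 5·5^(r+1)) − 5·(-3^r + 5·5^r) = (-1)·3^r·(3 − 5) = (2)·3^r. Since 2 | h(r) by the inductive hypothesis, 2 | 5·h(r); and 2 | 2 since 2 = 2·1. Therefore 2 | h(r+1).
This completes the induction.
Therefore the largest such d is 2.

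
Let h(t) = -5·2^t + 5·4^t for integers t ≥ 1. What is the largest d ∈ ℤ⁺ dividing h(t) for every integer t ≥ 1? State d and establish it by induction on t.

d = 10

Computing the first values: h(1) = 10 and h(2) = 60; gcd(10, 60) = 10, so d ≤ 10.
We prove 10 | -5·2^t + 5·4^t for all t ≥ 1 by induction on t.
For the base case t = 1: h(1) = 10 = 10·(1), so 10 | h(1).
Inductive step: suppose the statement holds for some m ≥ 1, i.e. 10 | h(m). Then
h(m+1) − 4·h(m) = (-5·2^(m+1) + 5·4^(m+1)) − 4·(-5·2^m + 5·4^m) = (-5)·2^m·(2 − 4) = (10)·2^m. Since 10 | h(m) by the inductive hypothesis, 10 | 4·h(m); and 10 | 10 since 10 = 10·1. Therefore 10 | h(m+1).
By the principle of mathematical induction, the result holds for all t ≥ 1.
Therefore the largest such d is 10.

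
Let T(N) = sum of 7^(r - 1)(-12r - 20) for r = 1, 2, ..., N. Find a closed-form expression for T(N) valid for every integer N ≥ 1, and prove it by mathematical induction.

We claim T(N) = -7^N(2N + 3) + 3 for all N ≥ 1.
When N = 1: T(1) = -32, and the closed form gives -32. They agree.
Inductive step: assume the claim holds for N = r, so T(r) = -7^r(2r + 3) + 3.
Then T(r+1) = T(r) + (7^r(-12r - 32)) = (-7^r(2r + 3) + 3) + (7^r(-12r - 32)).
Simplifying, T(r+1) = -14·7^r·r - 35·7^r + 3 = -7^(r+1)(2(r+1) + 3) + 3,
which is the closed form with N = r+1.
By induction, the statement is established for all N ≥ 1.

T(N) = -7^N(2N + 3) + 3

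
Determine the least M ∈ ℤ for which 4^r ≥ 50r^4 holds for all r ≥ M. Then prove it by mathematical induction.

At r = 9: 262144 < 328050, so the inequality fails and M ≥ 10. We prove 4^r ≥ 50r^4 for all r ≥ 10.
Base step (r = 10): 4^r = 1048576 and 50r^4 = 500000, so 1048576 ≥ 500000.
For the inductive step, assume it holds for an arbitrary m ≥ 10, so 4^m ≥ 50m^4.
Then 4^(m + 1) = 4·(4^m) ≥ 4·(50m^4).
Also, for m ≥ 10 we have 4·(50m^4) ≥ 50(m+1)^4, since 4 ≥ (1 + 1/m)^4 for all m ≥ 10.
Combining, 4^(m + 1) ≥ 50(m+1)^4.
This completes the induction.
Hence the smallest such M is 10.

M = 10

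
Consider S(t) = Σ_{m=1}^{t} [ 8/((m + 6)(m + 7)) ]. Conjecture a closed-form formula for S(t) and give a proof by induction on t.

We claim S(t) = 8t/(7(t + 7)) for all t ≥ 1.
Base case (t = 1): S(1) = 1/7, and the closed form gives 1/7. They agree.
For the inductive step, assume it holds for an arbitrary m ≥ 1, so S(m) = 8m/(7(m + 7)).
Then S(m+1) = S(m) + (8/((m + 7)(m + 8))) = (8m/(7(m + 7))) + (8/((m + 7)(m + 8))).
Simplifying, S(m+1) = 8(m + 1)/(7(m + 8)) = 8(m+1)/(7((m+1) + 7)),
which is the closed form with t = m+1.
By the principle of mathematical induction, the result holds for all t ≥ 1.

S(t) = 8t/(7(t + 7))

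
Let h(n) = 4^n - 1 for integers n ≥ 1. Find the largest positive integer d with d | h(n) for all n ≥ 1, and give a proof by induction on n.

d = 3

Computing the first values: h(1) = 3 and h(2) = 15; gcd(3, 15) = 3, so d ≤ 3.
We prove 3 | 4^n - 1 for all n ≥ 1 by induction on n.
For the base case n = 1: h(1) = 3 = 3·(1), so 3 | h(1).
For the inductive step, assume it holds for an arbitrary r ≥ 1, i.e. 3 | h(r). Then
4^{r+1} − 1^{r+1} = 4·4^r − 1·1^r = 4·(4^r − 1^r) + (3)·1^r. The first term is divisible by 3 by the inductive hypothesis, and the second term (3)·1^r is divisible by 3 since 3 | 3. Hence 3 | h(r+1).
By the principle of mathematical induction, the result holds for all n ≥ 1.
Therefore the largest such d is 3.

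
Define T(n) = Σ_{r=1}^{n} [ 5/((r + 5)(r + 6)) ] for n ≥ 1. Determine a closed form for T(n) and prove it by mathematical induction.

We claim T(n) = 5n/(6(n + 6)) for all n ≥ 1.
For the base case n = 1: T(1) = 5/42, and the closed form gives 5/42. They agree.
Inductive step: suppose the statement holds for some r ≥ 1, so T(r) = 5r/(6(r + 6)).
Then T(r+1) = T(r) + (5/((r + 6)(r + 7))) = (5r/(6(r + 6))) + (5/((r + 6)(r + 7))).
Simplifying, T(r+1) = 5(r + 1)/(6(r + 7)) = 5(r+1)/(6((r+1) + 6)),
which is the closed form with n = r+1.
By induction, the statement is established for all n ≥ 1.

T(n) = 5n/(6(n + 6))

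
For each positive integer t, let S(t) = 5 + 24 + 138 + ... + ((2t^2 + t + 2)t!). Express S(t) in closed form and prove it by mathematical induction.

We claim S(t) = (2t + 1)(t + 1)! - 1 for all t ≥ 1.
For the base case t = 1: S(1) = 5, and the closed form gives 5. They agree.
Inductive step: suppose the statement holds for some p ≥ 1, so S(p) = (2p + 1)(p + 1)! - 1.
Then S(p+1) = S(p) + ((2p^2 + 5p + 5)(p + 1)!) = ((2p + 1)(p + 1)! - 1) + ((2p^2 + 5p + 5)(p + 1)!).
Simplifying, S(p+1) = (2(p+1) + 1)((p+1) + 1)! - 1,
which is the closed form with t = p+1.
By induction, the statement is established for all t ≥ 1.

S(t) = (2t + 1)(t + 1)! - 1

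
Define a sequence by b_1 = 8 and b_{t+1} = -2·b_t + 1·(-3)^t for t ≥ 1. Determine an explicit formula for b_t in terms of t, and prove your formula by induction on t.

b_t = 5(-2)^(t - 1) - (-3)^t

Computing the first terms: b_1 = 8, b_2 = -19, b_3 = 47. This suggests b_t = 5(-2)^(t - 1) - (-3)^t.
For the base case t = 1: the formula gives 8 = 8 = b_1.
Inductive step: assume the claim holds for t = m, so b_m = 5(-2)^(m - 1) - (-3)^m.
Then b_{m+1} = -2·b_m + 1·(-3)^m = -2·(5(-2)^(m - 1) - (-3)^m) + 1·(-3)^m = 5(-2)^m - (-3)^(m + 1) = 5(-2)^((m+1) - 1) - (-3)^(m+1),
which is the claimed formula at t = m+1.
Hence, by induction on t, the claim holds for every t ≥ 1.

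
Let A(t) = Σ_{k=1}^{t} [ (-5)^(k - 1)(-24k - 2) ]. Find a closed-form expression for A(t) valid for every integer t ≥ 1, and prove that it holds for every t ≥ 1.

We claim A(t) = (-5)^t(4t + 1) - 1 for all t ≥ 1.
Base step (t = 1): A(1) = -26, and the closed form gives -26. They agree.
For the inductive step, assume it holds for an arbitrary k ≥ 1, so A(k) = (-5)^k(4k + 1) - 1.
Then A(k+1) = A(k) + ((-5)^k(-24k - 26)) = ((-5)^k(4k + 1) - 1) + ((-5)^k(-24k - 26)).
Simplifying, A(k+1) = -20(-5)^k·k - 25(-5)^k - 1 = (-5)^(k+1)(4(k+1) + 1) - 1,
which is the closed form with t = k+1.
This completes the induction.

A(t) = (-5)^t(4t + 1) - 1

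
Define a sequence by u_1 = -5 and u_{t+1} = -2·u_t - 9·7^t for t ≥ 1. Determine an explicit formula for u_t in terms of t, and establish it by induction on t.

Computing the first terms: u_1 = -5, u_2 = -53, u_3 = -335. This suggests u_t = -(-2)^t - 7^t.
For the base case t = 1: the formula gives -5 = -5 = u_1.
Inductive step: suppose the statement holds for some m ≥ 1, so u_m = -(-2)^m - 7^m.
Then u_{m+1} = -2·u_m - 9·7^m = -2·(-(-2)^m - 7^m) - 9·7^m = -(-2)^(m + 1) - 7^(m + 1),
which is the claimed formula at t = m+1.
This completes the induction.

u_t = -(-2)^t - 7^t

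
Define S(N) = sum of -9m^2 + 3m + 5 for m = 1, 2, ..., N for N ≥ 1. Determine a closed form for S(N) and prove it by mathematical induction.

S(N) = -N(3N^2 + 3N - 5)

We claim S(N) = -N(3N^2 + 3N - 5) for all N ≥ 1.
Base step (N = 1): S(1) = -1, and the closed form gives -1. They agree.
Suppose the result is true for N = m, so S(m) = m(-3m^2 - 3m + 5).
Then S(m+1) = S(m) + (3m - 9(m + 1)^2 + 8) = (m(-3m^2 - 3m + 5)) + (3m - 9(m + 1)^2 + 8).
Simplifying, S(m+1) = -(m + 1)(3m^2 + 9m + 1) = -(m+1)(3(m+1)^2 + 3(m+1) - 5),
which is the closed form with N = m+1.
By induction, the statement is established for all N ≥ 1.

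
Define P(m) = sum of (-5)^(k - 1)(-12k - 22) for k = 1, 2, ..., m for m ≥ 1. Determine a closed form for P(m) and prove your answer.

We claim P(m) = 2(-5)^m(m + 2) - 4 for all m ≥ 1.
Base step (m = 1): P(1) = -34, and the closed form gives -34. They agree.
Suppose the result is true for m = k, so P(k) = 2(-5)^k(k + 2) - 4.
Then P(k+1) = P(k) + ((-5)^k(-12k - 34)) = (2(-5)^k(k + 2) - 4) + ((-5)^k(-12k - 34)).
Simplifying, P(k+1) = -10(-5)^k·k - 30(-5)^k - 4 = 2(-5)^(k+1)((k+1) + 2) - 4,
which is the closed form with m = k+1.
Hence, by induction on m, the claim holds for every m ≥ 1.

P(m) = 2(-5)^m(m + 2) - 4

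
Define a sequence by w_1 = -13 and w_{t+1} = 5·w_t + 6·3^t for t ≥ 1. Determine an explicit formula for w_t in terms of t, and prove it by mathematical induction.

w_t = -3^(t + 1) - 4·5^(t - 1)

Computing the first terms: w_1 = -13, w_2 = -47, w_3 = -181. This suggests w_t = -3^(t + 1) - 4·5^(t - 1).
When t = 1: the formula gives -13 = -13 = w_1.
For the inductive step, assume it holds for an arbitrary j ≥ 1, so w_j = -3^(j + 1) - 4·5^(j - 1).
Then w_{j+1} = 5·w_j + 6·3^j = 5·(-3^(j + 1) - 4·5^(j - 1)) + 6·3^j = -3^(j + 2) - 4·5^j = -3^((j+1) + 1) - 4·5^((j+1) - 1),
which is the claimed formula at t = j+1.
By the principle of mathematical induction, the result holds for all t ≥ 1.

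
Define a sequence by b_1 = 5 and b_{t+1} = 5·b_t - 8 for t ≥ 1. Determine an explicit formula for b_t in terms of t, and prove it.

b_t = 3·5^(t - 1) + 2

Computing the first terms: b_1 = 5, b_2 = 17, b_3 = 77. This suggests b_t = 3·5^(t - 1) + 2.
Base case (t = 1): the formula gives 5 = 5 = b_1.
Inductive step: suppose the statement holds for some p ≥ 1, so b_p = 3·5^(p - 1) + 2.
Then b_{p+1} = 5·b_p - 8 = 5·(3·5^(p - 1) + 2) - 8 = 3·5^p + 2 = 3·5^((p+1) - 1) + 2,
which is the claimed formula at t = p+1.
By the principle of mathematical induction, the result holds for all t ≥ 1.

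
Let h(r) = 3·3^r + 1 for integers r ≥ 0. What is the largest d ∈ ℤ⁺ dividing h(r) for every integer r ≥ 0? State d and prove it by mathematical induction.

Computing the first values: h(0) = 4 and h(1) = 10; gcd(4, 10) = 2, so d ≤ 2.
We prove 2 | 3·3^r + 1 for all r ≥ 0 by induction on r.
For the base case r = 0: h(0) = 4 = 2·(2), so 2 | h(0).
Inductive step: assume the claim holds for r = j, i.e. 2 | h(j). Then
h(j+1) = 3·3^(j+1) + 1 = 3·(3·3^j + 1) - 2 = 3·h(j) - 2. The first term is divisible by 2 by the inductive hypothesis, and -2 is divisible by 2. Hence 2 | h(j+1).
By induction, the statement is established for all r ≥ 0.
Therefore the largest such d is 2.

d = 2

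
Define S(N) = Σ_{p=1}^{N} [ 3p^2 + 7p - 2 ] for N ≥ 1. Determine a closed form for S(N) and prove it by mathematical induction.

We claim S(N) = N(N^2 + 5N + 2) for all N ≥ 1.
Base case (N = 1): S(1) = 8, and the closed form gives 8. They agree.
Suppose the result is true for N = p, so S(p) = p(p^2 + 5p + 2).
Then S(p+1) = S(p) + (3p^2 + 13p + 8) = (p(p^2 + 5p + 2)) + (3p^2 + 13p + 8).
Simplifying, S(p+1) = (p + 1)(p^2 + 7p + 8) = (p+1)((p+1)^2 + 5(p+1) + 2),
which is the closed form with N = p+1.
Hence, by induction on N, the claim holds for every N ≥ 1.

S(N) = N(N^2 + 5N + 2)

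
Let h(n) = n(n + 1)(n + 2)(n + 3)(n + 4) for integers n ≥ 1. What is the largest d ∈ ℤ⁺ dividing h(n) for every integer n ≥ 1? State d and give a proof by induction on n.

d = 120

Computing the first values: h(1) = 120 and h(2) = 720; gcd(120, 720) = 120, so d ≤ 120.
We prove 120 | n(n + 1)(n + 2)(n + 3)(n + 4) for all n ≥ 1 by induction on n.
When n = 1: h(1) = 120 = 120·(1), so 120 | h(1).
Inductive step: assume the claim holds for n = k, i.e. 120 | h(k). Then
h(k+1) − h(k) = (k+1)·(k+2)·(k+3)·(k+4)·(k+5) − k·(k+1)·(k+2)·(k+3)·(k+4) = (k+1)·(k+2)·(k+3)·(k+4)·[(k+5) − k] = 5·(k+1)·(k+2)·(k+3)·(k+4). The product of 4 consecutive integers is divisible by (4)! = 24, so h(k+1) − h(k) is divisible by 5·24 = 120. By the inductive hypothesis 120 | h(k), hence 120 | h(k+1).
Hence, by induction on n, the claim holds for every n ≥ 1.
Therefore the largest such d is 120.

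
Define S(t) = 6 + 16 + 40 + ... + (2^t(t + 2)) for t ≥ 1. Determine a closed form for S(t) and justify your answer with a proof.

We claim S(t) = 2·2^t(t + 1) - 2 for all t ≥ 1.
For the base case t = 1: S(1) = 6, and the closed form gives 6. They agree.
For the inductive step, assume it holds for an arbitrary j ≥ 1, so S(j) = 2·2^j(j + 1) - 2.
Then S(j+1) = S(j) + (2^(j + 1)(j + 3)) = (2·2^j(j + 1) - 2) + (2^(j + 1)(j + 3)).
Simplifying, S(j+1) = 4·2^j·j + 8·2^j - 2 = 2·2^(j+1)((j+1) + 1) - 2,
which is the closed form with t = j+1.
This completes the induction.

S(t) = 2·2^t(t + 1) - 2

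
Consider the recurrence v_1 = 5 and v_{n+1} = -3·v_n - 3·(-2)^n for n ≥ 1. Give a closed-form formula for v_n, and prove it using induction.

Computing the first terms: v_1 = 5, v_2 = -9, v_3 = 15. This suggests v_n = -3(-2)^n - (-3)^(n - 1).
For the base case n = 1: the formula gives 5 = 5 = v_1.
Suppose the result is true for n = i, so v_i = -3(-2)^i - (-3)^(i - 1).
Then v_{i+1} = -3·v_i - 3·(-2)^i = -3·(-3(-2)^i - (-3)^(i - 1)) - 3·(-2)^i = -3(-2)^(i + 1) - (-3)^i = -3(-2)^(i+1) - (-3)^((i+1) - 1),
which is the claimed formula at n = i+1.
This completes the induction.

v_n = -3(-2)^n - (-3)^(n - 1)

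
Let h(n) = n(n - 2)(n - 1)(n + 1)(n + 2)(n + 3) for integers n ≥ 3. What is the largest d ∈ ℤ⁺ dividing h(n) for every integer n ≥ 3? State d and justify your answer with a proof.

d = 720

Computing the first values: h(3) = 720 and h(4) = 5040; gcd(720, 5040) = 720, so d ≤ 720.
We prove 720 | n(n - 2)(n - 1)(n + 1)(n + 2)(n + 3) for all n ≥ 3 by induction on n.
When n = 3: h(3) = 720 = 720·(1), so 720 | h(3).
Inductive step: suppose the statement holds for some p ≥ 3, i.e. 720 | h(p). Then
h(p+1) − h(p) = (p-1)·p·(p+1)·(p+2)·(p+3)·(p+4) − (p-2)·(p-1)·p·(p+1)·(p+2)·(p+3) = (p-1)·p·(p+1)·(p+2)·(p+3)·[(p+4) − (p-2)] = 6·(p-1)·p·(p+1)·(p+2)·(p+3). The product of 5 consecutive integers is divisible by (5)! = 120, so h(p+1) − h(p) is divisible by 6·120 = 720. By the inductive hypothesis 720 | h(p), hence 720 | h(p+1).
By the principle of mathematical induction, the result holds for all n ≥ 3.
Therefore the largest such d is 720.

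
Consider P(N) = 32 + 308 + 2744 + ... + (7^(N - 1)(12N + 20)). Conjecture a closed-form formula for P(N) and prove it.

We claim P(N) = 7^N(2N + 3) - 3 for all N ≥ 1.
When N = 1: P(1) = 32, and the closed form gives 32. They agree.
Inductive step: assume the claim holds for N = k, so P(k) = 7^k(2k + 3) - 3.
Then P(k+1) = P(k) + (7^k(12k + 32)) = (7^k(2k + 3) - 3) + (7^k(12k + 32)).
Simplifying, P(k+1) = 14·7^k·k + 35·7^k - 3 = 7^(k+1)(2(k+1) + 3) - 3,
which is the closed form with N = k+1.
Hence, by induction on N, the claim holds for every N ≥ 1.

P(N) = 7^N(2N + 3) - 3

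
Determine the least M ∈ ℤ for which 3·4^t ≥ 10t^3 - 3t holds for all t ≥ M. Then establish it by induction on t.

M = 4

At t = 3: 192 < 261, so the inequality fails and M ≥ 4. We prove 3·4^t ≥ 10t^3 - 3t for all t ≥ 4.
Base step (t = 4): 3·4^t = 768 and 10t^3 - 3t = 628, so 768 ≥ 628.
For the inductive step, assume it holds for an arbitrary i ≥ 4, so 3·4^i ≥ 10i^3 - 3i.
Then 3·4^(i + 1) = 4·(3·4^i) ≥ 4·(10i^3 - 3i).
Also, for i ≥ 4 we have 4·(10i^3 - 3i) ≥ 10(i+1)^3 - 3(i+1), since 4·(10i^3 - 3i) − (10(i+1)^3 - 3(i+1)) = 30i^3 - 30i^2 - 39i - 7, which is nonnegative for all i ≥ 4.
Combining, 3·4^(i + 1) ≥ 10(i+1)^3 - 3(i+1).
Hence, by induction on t, the claim holds for every t ≥ 4.
Hence the smallest such M is 4.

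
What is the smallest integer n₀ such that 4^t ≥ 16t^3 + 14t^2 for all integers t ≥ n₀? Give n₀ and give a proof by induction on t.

n₀ = 6

At t = 5: 1024 < 2350, so the inequality fails and n₀ ≥ 6. We prove 4^t ≥ 16t^3 + 14t^2 for all t ≥ 6.
Base step (t = 6): 4^t = 4096 and 16t^3 + 14t^2 = 3960, so 4096 ≥ 3960.
Inductive step: suppose the statement holds for some p ≥ 6, so 4^p ≥ 16p^3 + 14p^2.
Then 4^(p + 1) = 4·(4^p) ≥ 4·(16p^3 + 14p^2).
Also, for p ≥ 6 we have 4·(16p^3 + 14p^2) ≥ 16(p+1)^3 + 14(p+1)^2, since 4·(16p^3 + 14p^2) − (16(p+1)^3 + 14(p+1)^2) = 48p^3 - 6p^2 - 76p - 30, which is nonnegative for all p ≥ 6.
Combining, 4^(p + 1) ≥ 16(p+1)^3 + 14(p+1)^2.
By the principle of mathematical induction, the result holds for all t ≥ 6.
Hence the smallest such n₀ is 6.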